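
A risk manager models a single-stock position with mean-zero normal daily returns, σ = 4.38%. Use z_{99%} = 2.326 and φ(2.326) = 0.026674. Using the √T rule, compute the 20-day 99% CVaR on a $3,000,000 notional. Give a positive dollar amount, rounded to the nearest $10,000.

$1,570,000

σ_{20d} = 4.38% × √20 = 19.588%.
ES multiplier = φ(z)/(1−α) = 0.026674/0.01 = 2.667.
ES = 19.588% × 2.667 = 52.241%; on $3,000,000: $1,567,230.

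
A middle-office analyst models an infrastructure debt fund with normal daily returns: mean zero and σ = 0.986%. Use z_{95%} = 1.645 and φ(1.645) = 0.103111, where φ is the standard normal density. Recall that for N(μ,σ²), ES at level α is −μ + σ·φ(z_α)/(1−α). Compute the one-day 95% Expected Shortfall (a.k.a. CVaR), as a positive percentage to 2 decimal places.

2.03%

Tail multiplier: φ(z)/(1−α) = 0.103111 / 0.05 = 2.062.
ES = 0.986% × 2.062 = 2.033%.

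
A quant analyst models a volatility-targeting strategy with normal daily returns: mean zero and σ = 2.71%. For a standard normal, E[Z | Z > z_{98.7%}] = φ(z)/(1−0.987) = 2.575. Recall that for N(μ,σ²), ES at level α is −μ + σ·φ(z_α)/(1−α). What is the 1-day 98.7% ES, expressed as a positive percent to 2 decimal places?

ES = 2.71% × 2.575 = 6.978%.

6.98%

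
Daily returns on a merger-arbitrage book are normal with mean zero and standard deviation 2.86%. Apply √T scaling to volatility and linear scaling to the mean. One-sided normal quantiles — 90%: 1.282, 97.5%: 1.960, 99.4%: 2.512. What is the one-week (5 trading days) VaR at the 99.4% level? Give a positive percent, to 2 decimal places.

16.06%

σ_{5d} = 2.86% × √5 = 6.395%.
VaR = 2.512 × 6.395% = 16.064%.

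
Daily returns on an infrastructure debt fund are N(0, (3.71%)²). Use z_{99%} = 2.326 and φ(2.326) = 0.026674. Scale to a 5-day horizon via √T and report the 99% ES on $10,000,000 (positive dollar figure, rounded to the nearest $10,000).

$2,210,000

σ_{5d} = 3.71% × √5 = 8.296%.
ES multiplier = φ(z)/(1−α) = 0.026674/0.01 = 2.667.
ES = 8.296% × 2.667 = 22.125%; on $10,000,000: $2,212,500.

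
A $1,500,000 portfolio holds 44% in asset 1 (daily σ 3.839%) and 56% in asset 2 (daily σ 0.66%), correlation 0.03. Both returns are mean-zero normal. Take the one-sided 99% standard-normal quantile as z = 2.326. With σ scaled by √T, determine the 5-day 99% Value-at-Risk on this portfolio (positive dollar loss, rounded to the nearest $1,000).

σ_p = √(0.44²·3.839² + 0.56²·0.66² + 2·0.03·0.44·0.56·3.839·0.66) = 1.740%.
σ_{5d} = 1.740% × √5 = 3.891%.
VaR = 2.326 × 3.891% = 9.050%; on $1,500,000 that is $135,750.

$136,000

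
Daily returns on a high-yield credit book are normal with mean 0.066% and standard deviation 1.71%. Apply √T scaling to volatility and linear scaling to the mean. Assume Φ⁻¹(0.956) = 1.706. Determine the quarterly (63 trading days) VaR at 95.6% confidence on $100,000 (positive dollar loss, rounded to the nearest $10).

$19,000

σ_{63d} = 1.71% × √63 = 13.573%; μ_{63d} = 63 × 0.066% = 4.158%.
VaR = −(4.158%) + 1.706 × 13.573% = 18.998%.
On $100,000: 0.18998 × $100,000 = $18,998.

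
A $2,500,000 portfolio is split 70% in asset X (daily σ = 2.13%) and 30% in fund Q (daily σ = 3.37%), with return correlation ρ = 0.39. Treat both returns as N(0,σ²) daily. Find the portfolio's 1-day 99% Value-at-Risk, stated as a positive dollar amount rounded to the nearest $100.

$122,300

σ_p² = 0.7²·2.13² + 0.3²·3.37² + 2·0.39·0.7·0.3·2.13·3.37 = 4.4210 (%²).
σ_p = √4.4210 = 2.103%.
At 99%, z = 2.326.
VaR = 2.326 × 2.103% = 4.892%; on $2,500,000 that is $122,300.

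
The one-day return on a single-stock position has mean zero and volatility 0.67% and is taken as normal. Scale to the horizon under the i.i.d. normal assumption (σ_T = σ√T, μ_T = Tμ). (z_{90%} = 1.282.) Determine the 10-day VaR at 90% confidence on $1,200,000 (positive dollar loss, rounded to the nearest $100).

σ_{10d} = 0.67% × √10 = 2.119%.
VaR = 1.282 × 2.119% = 2.717%.
On $1,200,000: 0.02717 × $1,200,000 = $32,604.

$32,600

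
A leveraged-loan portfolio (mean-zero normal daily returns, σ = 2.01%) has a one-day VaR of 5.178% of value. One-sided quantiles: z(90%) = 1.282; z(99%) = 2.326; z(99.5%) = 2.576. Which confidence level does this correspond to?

99.5%

Implied z = VaR/σ = 5.178 / 2.01 = 2.576.
This matches z(99.5%) = 2.576.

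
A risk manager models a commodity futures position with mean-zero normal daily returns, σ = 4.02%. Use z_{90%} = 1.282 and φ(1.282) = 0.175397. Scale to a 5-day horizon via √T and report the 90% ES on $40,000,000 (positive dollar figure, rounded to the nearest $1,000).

σ_{5d} = 4.02% × √5 = 8.989%.
ES multiplier = φ(z)/(1−α) = 0.175397/0.1 = 1.754.
ES = 8.989% × 1.754 = 15.767%; on $40,000,000: $6,306,800.

$6,307,000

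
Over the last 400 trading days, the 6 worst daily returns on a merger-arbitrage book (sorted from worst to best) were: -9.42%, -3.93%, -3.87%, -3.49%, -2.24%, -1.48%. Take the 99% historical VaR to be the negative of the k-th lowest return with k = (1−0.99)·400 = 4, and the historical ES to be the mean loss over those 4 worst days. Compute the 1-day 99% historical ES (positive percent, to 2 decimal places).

The 4 worst returns sum to -20.71%.
ES = −(-20.71%) / 4 = 5.1775% ≈ 5.18%.

5.18%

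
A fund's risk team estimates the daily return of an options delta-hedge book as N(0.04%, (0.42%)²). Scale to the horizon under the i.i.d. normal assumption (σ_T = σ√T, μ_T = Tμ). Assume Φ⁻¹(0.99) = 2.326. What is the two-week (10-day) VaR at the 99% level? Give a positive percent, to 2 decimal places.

σ_{10d} = 0.42% × √10 = 1.328%; μ_{10d} = 10 × 0.04% = 0.400%.
VaR = −(0.400%) + 2.326 × 1.328% = 2.689%.

2.69%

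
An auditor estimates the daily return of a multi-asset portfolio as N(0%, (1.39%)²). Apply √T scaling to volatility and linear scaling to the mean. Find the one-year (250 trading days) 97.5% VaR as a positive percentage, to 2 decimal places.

43.08%

At 97.5%, z = 1.960.
σ_{250d} = 1.39% × √250 = 21.978%.
VaR = 1.960 × 21.978% = 43.077%.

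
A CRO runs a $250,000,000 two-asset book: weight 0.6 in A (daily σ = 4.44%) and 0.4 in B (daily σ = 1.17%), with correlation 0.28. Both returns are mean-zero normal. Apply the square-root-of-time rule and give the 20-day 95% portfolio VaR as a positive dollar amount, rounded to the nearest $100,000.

σ_p = √(0.6²·4.44² + 0.4²·1.17² + 2·0.28·0.6·0.4·4.44·1.17) = 2.831%.
σ_{20d} = 2.831% × √20 = 12.661%.
z(95%) = 1.645.
VaR = 1.645 × 12.661% = 20.827%; on $250,000,000 that is $52,067,500.

$52,100,000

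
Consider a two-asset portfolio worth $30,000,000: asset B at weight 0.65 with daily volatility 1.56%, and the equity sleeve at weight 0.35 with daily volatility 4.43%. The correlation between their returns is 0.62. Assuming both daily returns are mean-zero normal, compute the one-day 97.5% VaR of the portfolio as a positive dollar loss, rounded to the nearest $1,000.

$1,364,000

σ_p² = 0.65²·1.56² + 0.35²·4.43² + 2·0.62·0.65·0.35·1.56·4.43 = 5.3818 (%²).
σ_p = √5.3818 = 2.320%.
At 97.5%, z = 1.960.
VaR = 1.960 × 2.320% = 4.547%; on $30,000,000 that is $1,364,100.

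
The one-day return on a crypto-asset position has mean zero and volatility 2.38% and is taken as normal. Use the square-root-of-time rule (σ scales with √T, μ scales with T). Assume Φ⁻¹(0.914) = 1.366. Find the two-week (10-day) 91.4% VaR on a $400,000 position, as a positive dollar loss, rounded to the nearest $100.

$41,100

σ_{10d} = 2.38% × √10 = 7.526%.
VaR = 1.366 × 7.526% = 10.281%.
On $400,000: 0.10281 × $400,000 = $41,124.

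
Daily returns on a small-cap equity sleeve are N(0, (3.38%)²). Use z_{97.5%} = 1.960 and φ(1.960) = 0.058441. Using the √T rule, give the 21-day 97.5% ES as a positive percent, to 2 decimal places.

σ_{21d} = 3.38% × √21 = 15.489%.
ES multiplier = φ(z)/(1−α) = 0.058441/0.025 = 2.338.
ES = 15.489% × 2.338 = 36.213%.

36.21%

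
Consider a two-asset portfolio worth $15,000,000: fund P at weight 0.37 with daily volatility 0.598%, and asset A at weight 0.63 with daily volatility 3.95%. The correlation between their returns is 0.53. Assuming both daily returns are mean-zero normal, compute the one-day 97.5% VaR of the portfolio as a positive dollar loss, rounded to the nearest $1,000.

$768,000

σ_p² = 0.37²·0.598² + 0.63²·3.95² + 2·0.53·0.37·0.63·0.598·3.95 = 6.8252 (%²).
σ_p = √6.8252 = 2.613%.
At 97.5%, z = 1.960.
VaR = 1.960 × 2.613% = 5.121%; on $15,000,000 that is $768,150.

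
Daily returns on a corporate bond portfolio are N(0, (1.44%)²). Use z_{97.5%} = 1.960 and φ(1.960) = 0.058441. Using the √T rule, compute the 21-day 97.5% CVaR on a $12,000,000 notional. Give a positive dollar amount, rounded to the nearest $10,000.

σ_{21d} = 1.44% × √21 = 6.599%.
ES multiplier = φ(z)/(1−α) = 0.058441/0.025 = 2.338.
ES = 6.599% × 2.338 = 15.428%; on $12,000,000: $1,851,360.

$1,850,000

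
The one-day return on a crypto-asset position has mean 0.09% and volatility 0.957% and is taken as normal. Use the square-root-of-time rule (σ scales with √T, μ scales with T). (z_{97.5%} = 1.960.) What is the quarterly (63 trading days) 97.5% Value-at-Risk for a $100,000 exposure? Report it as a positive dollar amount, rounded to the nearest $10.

σ_{63d} = 0.957% × √63 = 7.596%; μ_{63d} = 63 × 0.09% = 5.670%.
VaR = −(5.670%) + 1.960 × 7.596% = 9.218%.
On $100,000: 0.09218 × $100,000 = $9,218.

$9,220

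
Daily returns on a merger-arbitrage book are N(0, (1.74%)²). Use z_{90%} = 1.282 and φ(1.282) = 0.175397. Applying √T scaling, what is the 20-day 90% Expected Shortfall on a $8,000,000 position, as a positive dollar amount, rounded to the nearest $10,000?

$1,090,000

σ_{20d} = 1.74% × √20 = 7.782%.
ES multiplier = φ(z)/(1−α) = 0.175397/0.1 = 1.754.
ES = 7.782% × 1.754 = 13.650%; on $8,000,000: $1,092,000.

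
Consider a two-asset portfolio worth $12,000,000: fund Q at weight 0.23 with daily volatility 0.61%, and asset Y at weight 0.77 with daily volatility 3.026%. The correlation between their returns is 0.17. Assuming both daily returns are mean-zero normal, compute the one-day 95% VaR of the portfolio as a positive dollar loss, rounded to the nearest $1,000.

$465,000

σ_p² = 0.23²·0.61² + 0.77²·3.026² + 2·0.17·0.23·0.77·0.61·3.026 = 5.5598 (%²).
σ_p = √5.5598 = 2.358%.
At 95%, z = 1.645.
VaR = 1.645 × 2.358% = 3.879%; on $12,000,000 that is $465,480.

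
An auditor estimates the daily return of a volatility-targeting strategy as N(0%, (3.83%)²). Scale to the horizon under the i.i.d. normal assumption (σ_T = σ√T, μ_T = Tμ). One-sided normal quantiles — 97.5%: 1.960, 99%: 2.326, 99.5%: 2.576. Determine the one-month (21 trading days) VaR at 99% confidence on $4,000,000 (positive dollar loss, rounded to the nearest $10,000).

σ_{21d} = 3.83% × √21 = 17.551%.
VaR = 2.326 × 17.551% = 40.824%.
On $4,000,000: 0.40824 × $4,000,000 = $1,632,960.

$1,630,000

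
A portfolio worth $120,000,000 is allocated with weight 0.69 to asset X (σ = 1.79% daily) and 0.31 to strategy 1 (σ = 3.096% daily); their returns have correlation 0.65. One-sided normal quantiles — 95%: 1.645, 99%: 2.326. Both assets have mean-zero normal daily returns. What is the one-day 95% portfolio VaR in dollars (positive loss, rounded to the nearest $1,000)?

$3,942,000

σ_p² = 0.69²·1.79² + 0.31²·3.096² + 2·0.65·0.69·0.31·1.79·3.096 = 3.9876 (%²).
σ_p = √3.9876 = 1.997%.
VaR = 1.645 × 1.997% = 3.285%; on $120,000,000 that is $3,942,000.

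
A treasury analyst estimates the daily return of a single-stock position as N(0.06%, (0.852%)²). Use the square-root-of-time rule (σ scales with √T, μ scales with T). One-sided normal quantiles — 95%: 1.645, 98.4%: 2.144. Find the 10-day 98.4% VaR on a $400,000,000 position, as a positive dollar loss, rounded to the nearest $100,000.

σ_{10d} = 0.852% × √10 = 2.694%; μ_{10d} = 10 × 0.06% = 0.600%.
VaR = −(0.600%) + 2.144 × 2.694% = 5.176%.
On $400,000,000: 0.05176 × $400,000,000 = $20,704,000.

$20,700,000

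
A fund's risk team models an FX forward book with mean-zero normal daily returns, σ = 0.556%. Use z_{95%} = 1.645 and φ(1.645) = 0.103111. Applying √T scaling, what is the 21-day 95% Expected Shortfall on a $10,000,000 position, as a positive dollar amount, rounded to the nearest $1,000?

σ_{21d} = 0.556% × √21 = 2.548%.
ES multiplier = φ(z)/(1−α) = 0.103111/0.05 = 2.062.
ES = 2.548% × 2.062 = 5.254%; on $10,000,000: $525,400.

$525,000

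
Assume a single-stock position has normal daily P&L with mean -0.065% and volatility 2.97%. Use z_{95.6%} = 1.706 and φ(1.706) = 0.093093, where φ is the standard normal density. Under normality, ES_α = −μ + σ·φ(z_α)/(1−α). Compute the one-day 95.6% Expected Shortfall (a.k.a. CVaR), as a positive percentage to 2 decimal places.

6.35%

Tail multiplier: φ(z)/(1−α) = 0.093093 / 0.044 = 2.116.
ES = −(-0.065%) + 2.97% × 2.116 = 6.350%.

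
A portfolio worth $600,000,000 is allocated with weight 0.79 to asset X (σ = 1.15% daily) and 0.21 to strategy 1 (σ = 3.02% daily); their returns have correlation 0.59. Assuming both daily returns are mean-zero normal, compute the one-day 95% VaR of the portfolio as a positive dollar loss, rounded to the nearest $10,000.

$13,630,000

σ_p² = 0.79²·1.15² + 0.21²·3.02² + 2·0.59·0.79·0.21·1.15·3.02 = 1.9075 (%²).
σ_p = √1.9075 = 1.381%.
At 95%, z = 1.645.
VaR = 1.645 × 1.381% = 2.272%; on $600,000,000 that is $13,632,000.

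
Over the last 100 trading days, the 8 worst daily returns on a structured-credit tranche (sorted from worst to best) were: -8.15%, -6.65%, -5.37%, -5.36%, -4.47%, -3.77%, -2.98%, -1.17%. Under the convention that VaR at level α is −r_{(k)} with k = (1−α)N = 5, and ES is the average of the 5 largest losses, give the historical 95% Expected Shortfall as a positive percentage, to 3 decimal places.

The 5 worst returns sum to -30.00%.
ES = −(-30.00%) / 5 = 6% ≈ 6.000%.

6.000%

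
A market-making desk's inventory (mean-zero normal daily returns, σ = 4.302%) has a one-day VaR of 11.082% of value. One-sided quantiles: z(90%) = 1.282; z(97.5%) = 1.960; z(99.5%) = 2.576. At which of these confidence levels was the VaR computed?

99.5%

Implied z = VaR/σ = 11.082 / 4.302 = 2.576.
This matches z(99.5%) = 2.576.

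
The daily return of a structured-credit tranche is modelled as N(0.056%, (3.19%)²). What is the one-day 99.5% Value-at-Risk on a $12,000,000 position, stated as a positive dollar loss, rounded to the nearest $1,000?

At 99.5% one-sided, z = 2.576.
VaR = −μ + z·σ = −(0.056%) + 2.576 × 3.19% = 8.161%.
On $12,000,000: 0.08161 × $12,000,000 = $979,320.

$979,000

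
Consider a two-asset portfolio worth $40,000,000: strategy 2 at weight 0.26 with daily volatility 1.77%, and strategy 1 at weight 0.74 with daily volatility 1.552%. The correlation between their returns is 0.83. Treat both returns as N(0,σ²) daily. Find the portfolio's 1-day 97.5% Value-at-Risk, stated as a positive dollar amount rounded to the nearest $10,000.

σ_p² = 0.26²·1.77² + 0.74²·1.552² + 2·0.83·0.26·0.74·1.77·1.552 = 2.4082 (%²).
σ_p = √2.4082 = 1.552%.
At 97.5%, z = 1.960.
VaR = 1.960 × 1.552% = 3.042%; on $40,000,000 that is $1,216,800.

$1,220,000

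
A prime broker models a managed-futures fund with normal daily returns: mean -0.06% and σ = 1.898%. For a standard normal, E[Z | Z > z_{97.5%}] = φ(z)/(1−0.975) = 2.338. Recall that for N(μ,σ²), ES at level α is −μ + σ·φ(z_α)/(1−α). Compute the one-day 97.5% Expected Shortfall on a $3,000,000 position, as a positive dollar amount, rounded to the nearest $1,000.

$135,000

ES = −(-0.06%) + 1.898% × 2.338 = 4.498%.
On $3,000,000: 0.04498 × $3,000,000 = $134,940.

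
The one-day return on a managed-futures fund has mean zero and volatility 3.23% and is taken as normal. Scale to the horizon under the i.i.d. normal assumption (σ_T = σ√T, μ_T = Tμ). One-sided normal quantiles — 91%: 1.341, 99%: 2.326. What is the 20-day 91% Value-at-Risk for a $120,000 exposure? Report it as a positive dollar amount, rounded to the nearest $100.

$23,200

σ_{20d} = 3.23% × √20 = 14.445%.
VaR = 1.341 × 14.445% = 19.371%.
On $120,000: 0.19371 × $120,000 = $23,245.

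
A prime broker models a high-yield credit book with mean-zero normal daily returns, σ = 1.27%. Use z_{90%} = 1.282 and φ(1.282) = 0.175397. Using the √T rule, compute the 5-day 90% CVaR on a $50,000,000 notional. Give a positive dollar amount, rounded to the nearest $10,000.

$2,490,000

σ_{5d} = 1.27% × √5 = 2.840%.
ES multiplier = φ(z)/(1−α) = 0.175397/0.1 = 1.754.
ES = 2.840% × 1.754 = 4.981%; on $50,000,000: $2,490,500.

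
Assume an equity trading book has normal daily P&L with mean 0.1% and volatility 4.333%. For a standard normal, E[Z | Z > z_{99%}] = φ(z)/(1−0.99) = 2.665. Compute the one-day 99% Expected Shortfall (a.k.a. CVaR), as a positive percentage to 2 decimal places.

11.45%

ES = −(0.1%) + 4.333% × 2.665 = 11.447%.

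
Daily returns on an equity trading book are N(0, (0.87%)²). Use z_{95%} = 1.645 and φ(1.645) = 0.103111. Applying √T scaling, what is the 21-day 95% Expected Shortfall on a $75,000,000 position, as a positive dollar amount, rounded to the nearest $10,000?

σ_{21d} = 0.87% × √21 = 3.987%.
ES multiplier = φ(z)/(1−α) = 0.103111/0.05 = 2.062.
ES = 3.987% × 2.062 = 8.221%; on $75,000,000: $6,165,750.

$6,170,000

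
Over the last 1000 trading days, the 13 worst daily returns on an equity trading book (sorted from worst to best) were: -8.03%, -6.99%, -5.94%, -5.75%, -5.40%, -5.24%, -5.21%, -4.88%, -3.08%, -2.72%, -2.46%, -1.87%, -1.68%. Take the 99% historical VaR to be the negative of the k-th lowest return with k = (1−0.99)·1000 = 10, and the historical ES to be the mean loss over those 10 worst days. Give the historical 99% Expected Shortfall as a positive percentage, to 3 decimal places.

The 10 worst returns sum to -53.24%.
ES = −(-53.24%) / 10 = 5.324%.

5.324%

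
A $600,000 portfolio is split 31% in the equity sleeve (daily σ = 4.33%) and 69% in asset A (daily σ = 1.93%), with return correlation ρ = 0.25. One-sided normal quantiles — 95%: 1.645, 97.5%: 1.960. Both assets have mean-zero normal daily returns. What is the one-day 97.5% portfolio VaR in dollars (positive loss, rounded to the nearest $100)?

σ_p² = 0.31²·4.33² + 0.69²·1.93² + 2·0.25·0.31·0.69·4.33·1.93 = 4.4690 (%²).
σ_p = √4.4690 = 2.114%.
VaR = 1.960 × 2.114% = 4.143%; on $600,000 that is $24,858.

$24,900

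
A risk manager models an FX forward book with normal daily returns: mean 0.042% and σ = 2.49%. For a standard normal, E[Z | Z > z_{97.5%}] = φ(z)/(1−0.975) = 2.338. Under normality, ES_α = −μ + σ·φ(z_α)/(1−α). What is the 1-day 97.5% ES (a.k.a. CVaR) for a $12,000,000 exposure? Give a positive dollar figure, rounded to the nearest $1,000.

$694,000

ES = −(0.042%) + 2.49% × 2.338 = 5.780%.
On $12,000,000: 0.05780 × $12,000,000 = $693,600.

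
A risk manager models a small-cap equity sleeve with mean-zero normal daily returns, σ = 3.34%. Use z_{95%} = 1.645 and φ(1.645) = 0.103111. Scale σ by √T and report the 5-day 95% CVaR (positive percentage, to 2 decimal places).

σ_{5d} = 3.34% × √5 = 7.468%.
ES multiplier = φ(z)/(1−α) = 0.103111/0.05 = 2.062.
ES = 7.468% × 2.062 = 15.399%.

15.40%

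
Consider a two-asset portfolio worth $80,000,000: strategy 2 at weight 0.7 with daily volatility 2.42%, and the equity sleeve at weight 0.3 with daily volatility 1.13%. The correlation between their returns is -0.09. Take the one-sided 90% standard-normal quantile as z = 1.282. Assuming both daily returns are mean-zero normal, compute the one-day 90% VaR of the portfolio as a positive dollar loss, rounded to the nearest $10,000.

σ_p² = 0.7²·2.42² + 0.3²·1.13² + 2·-0.09·0.7·0.3·2.42·1.13 = 2.8812 (%²).
σ_p = √2.8812 = 1.697%.
VaR = 1.282 × 1.697% = 2.176%; on $80,000,000 that is $1,740,800.

$1,740,000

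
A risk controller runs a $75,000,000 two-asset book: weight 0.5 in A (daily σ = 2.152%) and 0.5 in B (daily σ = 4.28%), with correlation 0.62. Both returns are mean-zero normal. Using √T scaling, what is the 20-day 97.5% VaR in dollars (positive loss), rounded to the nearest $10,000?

$19,270,000

σ_p = √(0.5²·2.152² + 0.5²·4.28² + 2·0.62·0.5·0.5·2.152·4.28) = 2.931%.
σ_{20d} = 2.931% × √20 = 13.108%.
z(97.5%) = 1.960.
VaR = 1.960 × 13.108% = 25.692%; on $75,000,000 that is $19,269,000.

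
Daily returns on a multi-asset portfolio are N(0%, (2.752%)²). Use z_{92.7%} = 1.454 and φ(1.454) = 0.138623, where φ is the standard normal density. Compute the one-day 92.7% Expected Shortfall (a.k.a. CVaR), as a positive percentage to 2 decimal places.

Tail multiplier: φ(z)/(1−α) = 0.138623 / 0.073 = 1.899.
ES = 2.752% × 1.899 = 5.226%.

5.23%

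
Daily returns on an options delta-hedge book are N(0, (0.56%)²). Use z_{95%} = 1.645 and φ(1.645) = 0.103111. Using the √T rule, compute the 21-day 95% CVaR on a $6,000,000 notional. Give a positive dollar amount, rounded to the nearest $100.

σ_{21d} = 0.56% × √21 = 2.566%.
ES multiplier = φ(z)/(1−α) = 0.103111/0.05 = 2.062.
ES = 2.566% × 2.062 = 5.291%; on $6,000,000: $317,460.

$317,500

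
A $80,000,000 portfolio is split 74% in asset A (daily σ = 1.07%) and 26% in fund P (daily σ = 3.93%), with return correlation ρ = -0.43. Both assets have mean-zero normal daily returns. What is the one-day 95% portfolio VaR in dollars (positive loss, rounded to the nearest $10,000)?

$1,300,000

σ_p² = 0.74²·1.07² + 0.26²·3.93² + 2·-0.43·0.74·0.26·1.07·3.93 = 0.9752 (%²).
σ_p = √0.9752 = 0.988%.
At 95%, z = 1.645.
VaR = 1.645 × 0.988% = 1.625%; on $80,000,000 that is $1,300,000.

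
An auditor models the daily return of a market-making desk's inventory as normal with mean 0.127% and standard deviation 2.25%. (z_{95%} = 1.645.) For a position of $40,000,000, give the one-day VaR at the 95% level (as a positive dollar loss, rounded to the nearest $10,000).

$1,430,000

VaR = −μ + z·σ = −(0.127%) + 1.645 × 2.25% = 3.574%.
On $40,000,000: 0.03574 × $40,000,000 = $1,429,600.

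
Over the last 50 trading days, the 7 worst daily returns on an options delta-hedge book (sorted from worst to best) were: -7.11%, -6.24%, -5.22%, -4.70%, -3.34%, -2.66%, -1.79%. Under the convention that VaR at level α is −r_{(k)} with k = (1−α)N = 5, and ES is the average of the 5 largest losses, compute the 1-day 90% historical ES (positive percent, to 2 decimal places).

5.32%

The 5 worst returns sum to -26.61%.
ES = −(-26.61%) / 5 = 5.322% ≈ 5.32%.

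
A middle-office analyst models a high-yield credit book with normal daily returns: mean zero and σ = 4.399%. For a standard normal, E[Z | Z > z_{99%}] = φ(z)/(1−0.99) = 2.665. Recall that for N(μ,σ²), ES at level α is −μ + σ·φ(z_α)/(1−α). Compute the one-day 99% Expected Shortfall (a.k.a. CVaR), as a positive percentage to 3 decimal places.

ES = 4.399% × 2.665 = 11.723%.

11.723%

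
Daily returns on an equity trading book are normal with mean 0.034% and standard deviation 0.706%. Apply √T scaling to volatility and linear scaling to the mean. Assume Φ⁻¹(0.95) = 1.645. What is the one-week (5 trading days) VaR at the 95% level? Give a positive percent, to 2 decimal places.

σ_{5d} = 0.706% × √5 = 1.579%; μ_{5d} = 5 × 0.034% = 0.170%.
VaR = −(0.170%) + 1.645 × 1.579% = 2.427%.

2.43%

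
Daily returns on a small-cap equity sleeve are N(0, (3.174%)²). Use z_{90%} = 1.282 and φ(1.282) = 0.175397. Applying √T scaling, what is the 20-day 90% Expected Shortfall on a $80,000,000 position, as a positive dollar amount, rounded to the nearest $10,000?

$19,920,000

σ_{20d} = 3.174% × √20 = 14.195%.
ES multiplier = φ(z)/(1−α) = 0.175397/0.1 = 1.754.
ES = 14.195% × 1.754 = 24.898%; on $80,000,000: $19,918,400.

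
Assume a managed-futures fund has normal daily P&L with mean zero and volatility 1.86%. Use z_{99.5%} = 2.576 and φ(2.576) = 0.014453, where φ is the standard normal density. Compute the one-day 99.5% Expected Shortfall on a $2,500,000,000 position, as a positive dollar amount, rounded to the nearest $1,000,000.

$134,000,000

Tail multiplier: φ(z)/(1−α) = 0.014453 / 0.005 = 2.891.
ES = 1.86% × 2.891 = 5.377%.
On $2,500,000,000: 0.05377 × $2,500,000,000 = $134,425,000.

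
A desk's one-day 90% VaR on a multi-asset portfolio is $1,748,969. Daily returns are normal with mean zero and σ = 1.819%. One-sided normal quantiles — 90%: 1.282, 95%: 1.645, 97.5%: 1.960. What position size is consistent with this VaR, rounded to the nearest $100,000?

$75,000,000

VaR as a fraction of value: z·σ = 1.282 × 1.819% = 2.33196%.
Position = $1,748,969 / 0.0233196 = $75,000,021.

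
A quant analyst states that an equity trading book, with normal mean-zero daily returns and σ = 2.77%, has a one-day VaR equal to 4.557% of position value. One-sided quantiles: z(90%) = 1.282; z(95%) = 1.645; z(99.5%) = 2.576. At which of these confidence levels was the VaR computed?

Implied z = VaR/σ = 4.557 / 2.77 = 1.645.
This matches z(95%) = 1.645.

95%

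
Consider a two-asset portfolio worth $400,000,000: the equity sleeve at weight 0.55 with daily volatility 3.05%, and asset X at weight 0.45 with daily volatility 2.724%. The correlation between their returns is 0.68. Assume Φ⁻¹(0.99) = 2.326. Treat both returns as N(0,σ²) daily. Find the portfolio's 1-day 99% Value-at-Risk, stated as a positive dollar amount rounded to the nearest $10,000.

$24,810,000

σ_p² = 0.55²·3.05² + 0.45²·2.724² + 2·0.68·0.55·0.45·3.05·2.724 = 7.1131 (%²).
σ_p = √7.1131 = 2.667%.
VaR = 2.326 × 2.667% = 6.203%; on $400,000,000 that is $24,812,000.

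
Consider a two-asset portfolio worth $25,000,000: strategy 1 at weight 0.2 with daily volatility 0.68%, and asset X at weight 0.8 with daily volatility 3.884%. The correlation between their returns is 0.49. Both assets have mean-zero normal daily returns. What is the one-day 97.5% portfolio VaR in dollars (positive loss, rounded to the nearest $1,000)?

$1,556,000

σ_p² = 0.2²·0.68² + 0.8²·3.884² + 2·0.49·0.2·0.8·0.68·3.884 = 10.0873 (%²).
σ_p = √10.0873 = 3.176%.
At 97.5%, z = 1.960.
VaR = 1.960 × 3.176% = 6.225%; on $25,000,000 that is $1,556,250.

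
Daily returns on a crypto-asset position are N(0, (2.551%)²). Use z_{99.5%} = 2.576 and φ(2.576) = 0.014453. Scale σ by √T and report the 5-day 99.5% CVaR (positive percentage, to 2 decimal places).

σ_{5d} = 2.551% × √5 = 5.704%.
ES multiplier = φ(z)/(1−α) = 0.014453/0.005 = 2.891.
ES = 5.704% × 2.891 = 16.490%.

16.49%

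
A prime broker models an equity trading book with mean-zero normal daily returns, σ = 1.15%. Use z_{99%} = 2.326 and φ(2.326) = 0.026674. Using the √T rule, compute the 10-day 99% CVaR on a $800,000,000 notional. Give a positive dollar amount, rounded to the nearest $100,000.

σ_{10d} = 1.15% × √10 = 3.637%.
ES multiplier = φ(z)/(1−α) = 0.026674/0.01 = 2.667.
ES = 3.637% × 2.667 = 9.700%; on $800,000,000: $77,600,000.

$77,600,000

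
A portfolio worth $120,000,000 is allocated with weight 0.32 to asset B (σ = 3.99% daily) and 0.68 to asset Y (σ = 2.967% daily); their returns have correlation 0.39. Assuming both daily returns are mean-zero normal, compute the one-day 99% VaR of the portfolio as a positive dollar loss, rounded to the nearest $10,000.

σ_p² = 0.32²·3.99² + 0.68²·2.967² + 2·0.39·0.32·0.68·3.99·2.967 = 7.7101 (%²).
σ_p = √7.7101 = 2.777%.
At 99%, z = 2.326.
VaR = 2.326 × 2.777% = 6.459%; on $120,000,000 that is $7,750,800.

$7,750,000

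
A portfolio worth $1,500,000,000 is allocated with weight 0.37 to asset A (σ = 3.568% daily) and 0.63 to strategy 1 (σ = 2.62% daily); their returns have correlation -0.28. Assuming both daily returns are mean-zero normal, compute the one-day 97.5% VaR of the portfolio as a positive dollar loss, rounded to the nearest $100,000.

σ_p² = 0.37²·3.568² + 0.63²·2.62² + 2·-0.28·0.37·0.63·3.568·2.62 = 3.2470 (%²).
σ_p = √3.2470 = 1.802%.
At 97.5%, z = 1.960.
VaR = 1.960 × 1.802% = 3.532%; on $1,500,000,000 that is $52,980,000.

$53,000,000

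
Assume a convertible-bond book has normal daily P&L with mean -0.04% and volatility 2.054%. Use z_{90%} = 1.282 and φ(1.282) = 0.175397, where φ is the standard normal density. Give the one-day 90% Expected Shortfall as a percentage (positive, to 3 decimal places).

Tail multiplier: φ(z)/(1−α) = 0.175397 / 0.1 = 1.754.
ES = −(-0.04%) + 2.054% × 1.754 = 3.643%.

3.643%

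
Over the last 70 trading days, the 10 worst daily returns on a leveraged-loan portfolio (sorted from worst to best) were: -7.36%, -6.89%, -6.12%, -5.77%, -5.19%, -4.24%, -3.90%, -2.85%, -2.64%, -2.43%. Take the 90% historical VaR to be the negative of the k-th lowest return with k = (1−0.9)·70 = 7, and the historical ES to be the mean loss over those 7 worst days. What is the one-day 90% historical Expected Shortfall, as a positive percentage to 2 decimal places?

The 7 worst returns sum to -39.47%.
ES = −(-39.47%) / 7 = 5.6385…% ≈ 5.64%.

5.64%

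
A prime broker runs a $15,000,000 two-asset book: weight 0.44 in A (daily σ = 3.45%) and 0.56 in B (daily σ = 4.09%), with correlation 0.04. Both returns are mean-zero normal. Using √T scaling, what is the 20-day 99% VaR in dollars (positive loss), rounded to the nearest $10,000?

σ_p = √(0.44²·3.45² + 0.56²·4.09² + 2·0.04·0.44·0.56·3.45·4.09) = 2.798%.
σ_{20d} = 2.798% × √20 = 12.513%.
z(99%) = 2.326.
VaR = 2.326 × 12.513% = 29.105%; on $15,000,000 that is $4,365,750.

$4,370,000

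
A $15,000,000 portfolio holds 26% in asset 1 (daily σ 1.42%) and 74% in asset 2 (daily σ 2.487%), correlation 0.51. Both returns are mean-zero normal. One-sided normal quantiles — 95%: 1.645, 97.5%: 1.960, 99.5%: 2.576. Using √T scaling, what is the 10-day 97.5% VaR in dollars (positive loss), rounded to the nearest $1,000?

$1,909,000

σ_p = √(0.26²·1.42² + 0.74²·2.487² + 2·0.51·0.26·0.74·1.42·2.487) = 2.053%.
σ_{10d} = 2.053% × √10 = 6.492%.
VaR = 1.960 × 6.492% = 12.724%; on $15,000,000 that is $1,908,600.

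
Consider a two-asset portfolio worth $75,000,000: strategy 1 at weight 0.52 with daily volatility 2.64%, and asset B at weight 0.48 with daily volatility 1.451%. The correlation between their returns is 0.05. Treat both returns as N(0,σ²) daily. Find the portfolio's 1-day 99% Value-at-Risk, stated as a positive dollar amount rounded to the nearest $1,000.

σ_p² = 0.52²·2.64² + 0.48²·1.451² + 2·0.05·0.52·0.48·2.64·1.451 = 2.4653 (%²).
σ_p = √2.4653 = 1.570%.
At 99%, z = 2.326.
VaR = 2.326 × 1.570% = 3.652%; on $75,000,000 that is $2,739,000.

$2,739,000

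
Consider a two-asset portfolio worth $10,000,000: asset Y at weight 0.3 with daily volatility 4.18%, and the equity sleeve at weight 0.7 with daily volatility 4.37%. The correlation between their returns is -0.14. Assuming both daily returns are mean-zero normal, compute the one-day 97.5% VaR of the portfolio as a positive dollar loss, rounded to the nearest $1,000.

σ_p² = 0.3²·4.18² + 0.7²·4.37² + 2·-0.14·0.3·0.7·4.18·4.37 = 9.8559 (%²).
σ_p = √9.8559 = 3.139%.
At 97.5%, z = 1.960.
VaR = 1.960 × 3.139% = 6.152%; on $10,000,000 that is $615,200.

$615,000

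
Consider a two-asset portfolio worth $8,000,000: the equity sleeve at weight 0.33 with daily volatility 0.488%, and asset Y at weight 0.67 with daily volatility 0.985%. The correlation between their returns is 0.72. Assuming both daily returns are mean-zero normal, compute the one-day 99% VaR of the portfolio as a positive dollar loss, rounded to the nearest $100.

σ_p² = 0.33²·0.488² + 0.67²·0.985² + 2·0.72·0.33·0.67·0.488·0.985 = 0.6145 (%²).
σ_p = √0.6145 = 0.784%.
At 99%, z = 2.326.
VaR = 2.326 × 0.784% = 1.824%; on $8,000,000 that is $145,920.

$145,900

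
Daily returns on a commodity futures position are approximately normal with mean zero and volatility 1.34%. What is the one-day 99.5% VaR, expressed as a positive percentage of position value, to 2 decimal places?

3.45%

At 99.5% one-sided, z = 2.576.
VaR = z·σ = 2.576 × 1.34% = 3.452%.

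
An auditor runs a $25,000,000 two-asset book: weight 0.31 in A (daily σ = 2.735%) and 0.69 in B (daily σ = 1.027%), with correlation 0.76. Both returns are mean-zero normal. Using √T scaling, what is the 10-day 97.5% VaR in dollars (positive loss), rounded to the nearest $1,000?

$2,264,000

σ_p = √(0.31²·2.735² + 0.69²·1.027² + 2·0.76·0.31·0.69·2.735·1.027) = 1.461%.
σ_{10d} = 1.461% × √10 = 4.620%.
z(97.5%) = 1.960.
VaR = 1.960 × 4.620% = 9.055%; on $25,000,000 that is $2,263,750.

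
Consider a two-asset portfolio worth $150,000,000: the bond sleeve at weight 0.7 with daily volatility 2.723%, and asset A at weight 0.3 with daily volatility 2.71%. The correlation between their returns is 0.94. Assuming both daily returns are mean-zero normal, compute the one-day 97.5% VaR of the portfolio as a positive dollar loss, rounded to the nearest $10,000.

σ_p² = 0.7²·2.723² + 0.3²·2.71² + 2·0.94·0.7·0.3·2.723·2.71 = 7.2075 (%²).
σ_p = √7.2075 = 2.685%.
At 97.5%, z = 1.960.
VaR = 1.960 × 2.685% = 5.263%; on $150,000,000 that is $7,894,500.

$7,890,000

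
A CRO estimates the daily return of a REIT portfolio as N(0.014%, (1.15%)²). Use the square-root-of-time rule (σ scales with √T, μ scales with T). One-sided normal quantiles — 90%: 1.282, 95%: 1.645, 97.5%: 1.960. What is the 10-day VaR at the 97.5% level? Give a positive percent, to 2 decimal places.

6.99%

σ_{10d} = 1.15% × √10 = 3.637%; μ_{10d} = 10 × 0.014% = 0.140%.
VaR = −(0.140%) + 1.960 × 3.637% = 6.989%.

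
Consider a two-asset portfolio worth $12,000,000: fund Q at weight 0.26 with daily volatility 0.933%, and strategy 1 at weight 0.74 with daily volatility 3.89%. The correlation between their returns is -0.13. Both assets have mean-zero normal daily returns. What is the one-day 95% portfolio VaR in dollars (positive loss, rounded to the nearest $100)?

$564,000

σ_p² = 0.26²·0.933² + 0.74²·3.89² + 2·-0.13·0.26·0.74·0.933·3.89 = 8.1636 (%²).
σ_p = √8.1636 = 2.857%.
At 95%, z = 1.645.
VaR = 1.645 × 2.857% = 4.700%; on $12,000,000 that is $564,000.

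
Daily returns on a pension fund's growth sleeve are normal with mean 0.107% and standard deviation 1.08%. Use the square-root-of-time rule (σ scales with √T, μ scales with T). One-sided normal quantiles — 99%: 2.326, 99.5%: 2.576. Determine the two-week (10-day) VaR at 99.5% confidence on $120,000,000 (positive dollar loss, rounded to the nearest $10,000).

σ_{10d} = 1.08% × √10 = 3.415%; μ_{10d} = 10 × 0.107% = 1.070%.
VaR = −(1.070%) + 2.576 × 3.415% = 7.727%.
On $120,000,000: 0.07727 × $120,000,000 = $9,272,400.

$9,270,000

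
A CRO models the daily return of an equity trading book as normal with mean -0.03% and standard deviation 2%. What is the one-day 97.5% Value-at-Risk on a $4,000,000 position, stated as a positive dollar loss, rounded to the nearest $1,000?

$158,000

At 97.5% one-sided, z = 1.960.
VaR = −μ + z·σ = −(-0.03%) + 1.960 × 2% = 3.950%.
On $4,000,000: 0.03950 × $4,000,000 = $158,000.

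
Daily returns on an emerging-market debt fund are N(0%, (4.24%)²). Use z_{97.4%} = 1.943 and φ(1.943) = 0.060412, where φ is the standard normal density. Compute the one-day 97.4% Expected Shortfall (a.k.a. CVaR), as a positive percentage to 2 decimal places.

Tail multiplier: φ(z)/(1−α) = 0.060412 / 0.026 = 2.324.
ES = 4.24% × 2.324 = 9.854%.

9.85%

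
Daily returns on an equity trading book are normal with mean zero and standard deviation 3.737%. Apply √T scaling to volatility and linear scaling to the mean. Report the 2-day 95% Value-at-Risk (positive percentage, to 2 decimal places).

At 95%, z = 1.645.
σ_{2d} = 3.737% × √2 = 5.285%.
VaR = 1.645 × 5.285% = 8.694%.

8.69%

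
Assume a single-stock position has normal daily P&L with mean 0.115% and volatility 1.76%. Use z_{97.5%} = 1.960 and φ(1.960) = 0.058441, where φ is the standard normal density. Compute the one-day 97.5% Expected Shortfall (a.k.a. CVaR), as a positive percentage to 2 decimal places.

Tail multiplier: φ(z)/(1−α) = 0.058441 / 0.025 = 2.338.
ES = −(0.115%) + 1.76% × 2.338 = 4.000%.

4.00%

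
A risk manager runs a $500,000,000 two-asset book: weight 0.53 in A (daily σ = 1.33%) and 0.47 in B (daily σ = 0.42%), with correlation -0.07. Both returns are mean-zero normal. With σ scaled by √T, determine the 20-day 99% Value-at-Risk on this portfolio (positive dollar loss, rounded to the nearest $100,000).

$37,400,000

σ_p = √(0.53²·1.33² + 0.47²·0.42² + 2·-0.07·0.53·0.47·1.33·0.42) = 0.719%.
σ_{20d} = 0.719% × √20 = 3.215%.
z(99%) = 2.326.
VaR = 2.326 × 3.215% = 7.478%; on $500,000,000 that is $37,390,000.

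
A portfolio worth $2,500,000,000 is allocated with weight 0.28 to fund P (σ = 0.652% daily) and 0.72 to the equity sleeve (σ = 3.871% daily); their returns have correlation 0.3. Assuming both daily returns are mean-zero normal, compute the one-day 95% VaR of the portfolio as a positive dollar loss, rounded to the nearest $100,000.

$117,100,000

σ_p² = 0.28²·0.652² + 0.72²·3.871² + 2·0.3·0.28·0.72·0.652·3.871 = 8.1067 (%²).
σ_p = √8.1067 = 2.847%.
At 95%, z = 1.645.
VaR = 1.645 × 2.847% = 4.683%; on $2,500,000,000 that is $117,075,000.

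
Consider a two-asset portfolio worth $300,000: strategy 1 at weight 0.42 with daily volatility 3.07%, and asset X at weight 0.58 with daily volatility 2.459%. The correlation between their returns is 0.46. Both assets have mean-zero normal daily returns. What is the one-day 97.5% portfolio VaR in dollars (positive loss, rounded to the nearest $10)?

σ_p² = 0.42²·3.07² + 0.58²·2.459² + 2·0.46·0.42·0.58·3.07·2.459 = 5.3885 (%²).
σ_p = √5.3885 = 2.321%.
At 97.5%, z = 1.960.
VaR = 1.960 × 2.321% = 4.549%; on $300,000 that is $13,647.

$13,650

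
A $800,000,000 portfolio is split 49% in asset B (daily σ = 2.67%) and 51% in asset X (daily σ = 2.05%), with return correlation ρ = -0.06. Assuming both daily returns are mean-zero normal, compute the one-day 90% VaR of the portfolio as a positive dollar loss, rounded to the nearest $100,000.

σ_p² = 0.49²·2.67² + 0.51²·2.05² + 2·-0.06·0.49·0.51·2.67·2.05 = 2.6406 (%²).
σ_p = √2.6406 = 1.625%.
At 90%, z = 1.282.
VaR = 1.282 × 1.625% = 2.083%; on $800,000,000 that is $16,664,000.

$16,700,000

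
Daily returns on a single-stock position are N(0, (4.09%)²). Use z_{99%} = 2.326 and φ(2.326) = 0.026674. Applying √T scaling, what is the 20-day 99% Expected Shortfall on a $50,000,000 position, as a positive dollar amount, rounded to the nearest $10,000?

σ_{20d} = 4.09% × √20 = 18.291%.
ES multiplier = φ(z)/(1−α) = 0.026674/0.01 = 2.667.
ES = 18.291% × 2.667 = 48.782%; on $50,000,000: $24,391,000.

$24,390,000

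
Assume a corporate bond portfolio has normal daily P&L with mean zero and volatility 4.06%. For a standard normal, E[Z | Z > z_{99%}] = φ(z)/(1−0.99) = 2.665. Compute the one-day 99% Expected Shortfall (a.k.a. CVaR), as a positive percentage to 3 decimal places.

10.820%

ES = 4.06% × 2.665 = 10.820%.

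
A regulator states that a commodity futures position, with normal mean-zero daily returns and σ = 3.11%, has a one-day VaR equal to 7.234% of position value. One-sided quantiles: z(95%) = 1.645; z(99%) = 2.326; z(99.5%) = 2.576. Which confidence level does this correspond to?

Implied z = VaR/σ = 7.234 / 3.11 = 2.326.
This matches z(99%) = 2.326.

99%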